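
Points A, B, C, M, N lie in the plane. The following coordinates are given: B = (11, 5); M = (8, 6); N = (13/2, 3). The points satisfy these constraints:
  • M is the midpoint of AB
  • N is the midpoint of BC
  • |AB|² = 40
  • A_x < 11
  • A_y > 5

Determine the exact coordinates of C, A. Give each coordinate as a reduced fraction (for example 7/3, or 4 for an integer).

C = (2, 1)
A = (5, 7)

1. A_x = 5  [A = 2·M−B = 2·(8, 6)−(11, 5)]
2. A_y = 7  [A = 2·M−B = 2·(8, 6)−(11, 5)]
   so A = (5, 7)
3. C_x = 2  [C = 2·N−B = 2·(13/2, 3)−(11, 5)]
4. C_y = 1  [C = 2·N−B = 2·(13/2, 3)−(11, 5)]
   so C = (2, 1)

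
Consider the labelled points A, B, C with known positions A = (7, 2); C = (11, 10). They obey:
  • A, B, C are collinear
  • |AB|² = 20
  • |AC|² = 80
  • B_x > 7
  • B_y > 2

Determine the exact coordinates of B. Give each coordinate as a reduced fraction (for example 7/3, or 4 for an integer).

1. B_x = 9  [[A, B, C are collinear ⇒ 8x-4y-48=0] ∩ [|B−(7, 2)|²=20]]
2. B_y = 6  [[A, B, C are collinear ⇒ 8x-4y-48=0] ∩ [|B−(7, 2)|²=20]]
   so B = (9, 6)

B = (9, 6)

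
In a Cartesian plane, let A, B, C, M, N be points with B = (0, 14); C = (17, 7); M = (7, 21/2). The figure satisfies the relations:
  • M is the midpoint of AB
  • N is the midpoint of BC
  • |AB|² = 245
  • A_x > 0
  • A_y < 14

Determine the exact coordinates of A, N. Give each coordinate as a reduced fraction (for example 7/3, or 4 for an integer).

1. A_x = 14  [A = 2·M−B = 2·(7, 21/2)−(0, 14)]
2. A_y = 7  [A = 2·M−B = 2·(7, 21/2)−(0, 14)]
   so A = (14, 7)
3. N_x = 17/2  [2·N = B+C = (0, 14)+(17, 7)]
4. N_y = 21/2  [2·N = B+C = (0, 14)+(17, 7)]
   so N = (17/2, 21/2)

A = (14, 7)
N = (17/2, 21/2)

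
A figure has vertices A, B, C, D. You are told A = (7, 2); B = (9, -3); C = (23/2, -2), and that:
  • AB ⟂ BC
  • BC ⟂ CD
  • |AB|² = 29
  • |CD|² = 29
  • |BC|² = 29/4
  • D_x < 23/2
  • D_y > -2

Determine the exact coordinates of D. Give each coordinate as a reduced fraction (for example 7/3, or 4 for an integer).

1. D_x = 19/2  [[BC ⟂ CD ⇒ 5/2x+1y-107/4=0] ∩ [|D−(23/2, -2)|²=29]]
2. D_y = 3  [[BC ⟂ CD ⇒ 5/2x+1y-107/4=0] ∩ [|D−(23/2, -2)|²=29]]
   so D = (19/2, 3)

D = (19/2, 3)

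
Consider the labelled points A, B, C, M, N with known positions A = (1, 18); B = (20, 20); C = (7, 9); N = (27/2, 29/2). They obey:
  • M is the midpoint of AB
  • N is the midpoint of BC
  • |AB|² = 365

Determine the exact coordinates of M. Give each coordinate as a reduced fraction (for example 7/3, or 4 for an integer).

1. M_x = 21/2  [2·M = A+B = (1, 18)+(20, 20)]
2. M_y = 19  [2·M = A+B = (1, 18)+(20, 20)]
   so M = (21/2, 19)

M = (21/2, 19)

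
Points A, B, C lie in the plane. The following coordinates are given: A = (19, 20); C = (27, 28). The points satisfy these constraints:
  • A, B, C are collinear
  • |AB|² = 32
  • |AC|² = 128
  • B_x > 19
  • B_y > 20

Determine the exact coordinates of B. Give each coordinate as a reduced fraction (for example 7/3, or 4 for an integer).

B = (23, 24)

1. B_x = 23  [[A, B, C are collinear ⇒ 8x-8y+8=0] ∩ [|B−(19, 20)|²=32]]
2. B_y = 24  [[A, B, C are collinear ⇒ 8x-8y+8=0] ∩ [|B−(19, 20)|²=32]]
   so B = (23, 24)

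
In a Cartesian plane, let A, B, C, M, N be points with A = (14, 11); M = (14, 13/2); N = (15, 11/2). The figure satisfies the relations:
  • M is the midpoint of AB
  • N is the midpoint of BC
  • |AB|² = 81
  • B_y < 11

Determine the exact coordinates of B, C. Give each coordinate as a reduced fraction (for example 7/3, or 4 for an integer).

1. B_x = 14  [B = 2·M−A = 2·(14, 13/2)−(14, 11)]
2. B_y = 2  [B = 2·M−A = 2·(14, 13/2)−(14, 11)]
   so B = (14, 2)
3. C_x = 16  [C = 2·N−B = 2·(15, 11/2)−(14, 2)]
4. C_y = 9  [C = 2·N−B = 2·(15, 11/2)−(14, 2)]
   so C = (16, 9)

B = (14, 2)
C = (16, 9)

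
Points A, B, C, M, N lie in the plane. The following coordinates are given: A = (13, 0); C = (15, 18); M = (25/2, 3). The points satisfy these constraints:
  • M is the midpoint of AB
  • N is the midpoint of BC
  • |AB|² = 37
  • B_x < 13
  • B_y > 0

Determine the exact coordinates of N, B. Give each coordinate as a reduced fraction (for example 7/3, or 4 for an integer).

1. B_x = 12  [B = 2·M−A = 2·(25/2, 3)−(13, 0)]
2. B_y = 6  [B = 2·M−A = 2·(25/2, 3)−(13, 0)]
   so B = (12, 6)
3. N_x = 27/2  [2·N = B+C = (12, 6)+(15, 18)]
4. N_y = 12  [2·N = B+C = (12, 6)+(15, 18)]
   so N = (27/2, 12)

N = (27/2, 12)
B = (12, 6)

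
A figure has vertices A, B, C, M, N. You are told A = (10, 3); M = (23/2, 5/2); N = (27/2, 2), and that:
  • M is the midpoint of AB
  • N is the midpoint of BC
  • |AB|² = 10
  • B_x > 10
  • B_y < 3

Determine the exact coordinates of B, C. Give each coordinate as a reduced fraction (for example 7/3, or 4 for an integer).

1. B_x = 13  [B = 2·M−A = 2·(23/2, 5/2)−(10, 3)]
2. B_y = 2  [B = 2·M−A = 2·(23/2, 5/2)−(10, 3)]
   so B = (13, 2)
3. C_x = 14  [C = 2·N−B = 2·(27/2, 2)−(13, 2)]
4. C_y = 2  [C = 2·N−B = 2·(27/2, 2)−(13, 2)]
   so C = (14, 2)

B = (13, 2)
C = (14, 2)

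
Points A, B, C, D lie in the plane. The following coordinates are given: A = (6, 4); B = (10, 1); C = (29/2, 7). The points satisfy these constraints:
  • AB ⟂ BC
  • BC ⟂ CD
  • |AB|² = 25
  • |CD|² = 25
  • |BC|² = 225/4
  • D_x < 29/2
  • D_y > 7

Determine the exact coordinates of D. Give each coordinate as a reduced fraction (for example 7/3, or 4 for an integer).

D = (21/2, 10)

1. D_x = 21/2  [[BC ⟂ CD ⇒ 9/2x+6y-429/4=0] ∩ [|D−(29/2, 7)|²=25]]
2. D_y = 10  [[BC ⟂ CD ⇒ 9/2x+6y-429/4=0] ∩ [|D−(29/2, 7)|²=25]]
   so D = (21/2, 10)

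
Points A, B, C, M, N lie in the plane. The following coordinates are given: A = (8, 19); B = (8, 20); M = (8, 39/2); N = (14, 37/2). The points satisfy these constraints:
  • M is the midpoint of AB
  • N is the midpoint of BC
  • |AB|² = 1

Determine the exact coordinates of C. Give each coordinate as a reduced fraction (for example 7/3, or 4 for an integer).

1. C_x = 20  [C = 2·N−B = 2·(14, 37/2)−(8, 20)]
2. C_y = 17  [C = 2·N−B = 2·(14, 37/2)−(8, 20)]
   so C = (20, 17)

C = (20, 17)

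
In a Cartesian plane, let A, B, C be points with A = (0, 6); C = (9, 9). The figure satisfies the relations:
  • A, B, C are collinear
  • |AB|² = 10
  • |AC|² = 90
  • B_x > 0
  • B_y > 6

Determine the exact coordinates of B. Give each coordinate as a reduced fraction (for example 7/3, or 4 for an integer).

B = (3, 7)

1. B_x = 3  [[A, B, C are collinear ⇒ 3x-9y+54=0] ∩ [|B−(0, 6)|²=10]]
2. B_y = 7  [[A, B, C are collinear ⇒ 3x-9y+54=0] ∩ [|B−(0, 6)|²=10]]
   so B = (3, 7)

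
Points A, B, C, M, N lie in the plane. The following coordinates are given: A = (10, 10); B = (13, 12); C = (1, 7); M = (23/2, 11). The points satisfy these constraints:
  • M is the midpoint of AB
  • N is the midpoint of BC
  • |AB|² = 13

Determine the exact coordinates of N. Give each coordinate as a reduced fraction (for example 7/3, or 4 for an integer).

1. N_x = 7  [2·N = B+C = (13, 12)+(1, 7)]
2. N_y = 19/2  [2·N = B+C = (13, 12)+(1, 7)]
   so N = (7, 19/2)

N = (7, 19/2)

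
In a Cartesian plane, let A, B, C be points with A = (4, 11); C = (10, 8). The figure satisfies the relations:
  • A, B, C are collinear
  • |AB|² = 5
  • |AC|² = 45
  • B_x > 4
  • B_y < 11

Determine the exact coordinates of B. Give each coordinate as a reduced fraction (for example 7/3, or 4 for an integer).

B = (6, 10)

1. B_x = 6  [[A, B, C are collinear ⇒ -3x-6y+78=0] ∩ [|B−(4, 11)|²=5]]
2. B_y = 10  [[A, B, C are collinear ⇒ -3x-6y+78=0] ∩ [|B−(4, 11)|²=5]]
   so B = (6, 10)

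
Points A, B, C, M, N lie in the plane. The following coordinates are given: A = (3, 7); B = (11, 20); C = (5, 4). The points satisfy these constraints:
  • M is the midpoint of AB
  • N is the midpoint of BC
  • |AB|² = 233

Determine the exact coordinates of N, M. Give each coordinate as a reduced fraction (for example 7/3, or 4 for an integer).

1. M_x = 7  [2·M = A+B = (3, 7)+(11, 20)]
2. M_y = 27/2  [2·M = A+B = (3, 7)+(11, 20)]
   so M = (7, 27/2)
3. N_x = 8  [2·N = B+C = (11, 20)+(5, 4)]
4. N_y = 12  [2·N = B+C = (11, 20)+(5, 4)]
   so N = (8, 12)

N = (8, 12)
M = (7, 27/2)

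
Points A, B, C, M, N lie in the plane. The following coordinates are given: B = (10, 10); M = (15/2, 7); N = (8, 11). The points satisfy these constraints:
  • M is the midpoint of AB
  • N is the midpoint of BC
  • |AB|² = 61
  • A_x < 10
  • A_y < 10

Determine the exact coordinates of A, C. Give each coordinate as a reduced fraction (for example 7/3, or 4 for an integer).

A = (5, 4)
C = (6, 12)

1. A_x = 5  [A = 2·M−B = 2·(15/2, 7)−(10, 10)]
2. A_y = 4  [A = 2·M−B = 2·(15/2, 7)−(10, 10)]
   so A = (5, 4)
3. C_x = 6  [C = 2·N−B = 2·(8, 11)−(10, 10)]
4. C_y = 12  [C = 2·N−B = 2·(8, 11)−(10, 10)]
   so C = (6, 12)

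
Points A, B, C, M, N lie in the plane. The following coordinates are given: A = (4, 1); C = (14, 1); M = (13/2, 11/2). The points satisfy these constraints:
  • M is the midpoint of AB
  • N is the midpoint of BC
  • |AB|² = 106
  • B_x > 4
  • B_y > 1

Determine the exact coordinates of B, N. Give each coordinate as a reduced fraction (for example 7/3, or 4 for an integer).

1. B_x = 9  [B = 2·M−A = 2·(13/2, 11/2)−(4, 1)]
2. B_y = 10  [B = 2·M−A = 2·(13/2, 11/2)−(4, 1)]
   so B = (9, 10)
3. N_x = 23/2  [2·N = B+C = (9, 10)+(14, 1)]
4. N_y = 11/2  [2·N = B+C = (9, 10)+(14, 1)]
   so N = (23/2, 11/2)

B = (9, 10)
N = (23/2, 11/2)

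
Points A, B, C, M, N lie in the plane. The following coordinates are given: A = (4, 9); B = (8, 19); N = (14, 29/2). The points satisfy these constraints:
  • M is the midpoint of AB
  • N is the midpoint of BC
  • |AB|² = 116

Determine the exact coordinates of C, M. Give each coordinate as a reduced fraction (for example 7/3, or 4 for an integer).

C = (20, 10)
M = (6, 14)

1. M_x = 6  [2·M = A+B = (4, 9)+(8, 19)]
2. M_y = 14  [2·M = A+B = (4, 9)+(8, 19)]
   so M = (6, 14)
3. C_x = 20  [C = 2·N−B = 2·(14, 29/2)−(8, 19)]
4. C_y = 10  [C = 2·N−B = 2·(14, 29/2)−(8, 19)]
   so C = (20, 10)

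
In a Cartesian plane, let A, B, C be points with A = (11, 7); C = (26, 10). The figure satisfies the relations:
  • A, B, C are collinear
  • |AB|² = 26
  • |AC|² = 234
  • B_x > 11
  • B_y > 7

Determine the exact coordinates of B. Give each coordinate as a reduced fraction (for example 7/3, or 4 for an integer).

1. B_x = 16  [[A, B, C are collinear ⇒ 3x-15y+72=0] ∩ [|B−(11, 7)|²=26]]
2. B_y = 8  [[A, B, C are collinear ⇒ 3x-15y+72=0] ∩ [|B−(11, 7)|²=26]]
   so B = (16, 8)

B = (16, 8)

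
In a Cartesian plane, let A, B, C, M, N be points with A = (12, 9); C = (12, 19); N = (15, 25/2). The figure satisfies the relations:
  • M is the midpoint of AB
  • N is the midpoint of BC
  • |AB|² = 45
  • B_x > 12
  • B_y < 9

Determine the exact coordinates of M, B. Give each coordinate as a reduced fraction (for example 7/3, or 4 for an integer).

1. B_x = 18  [B = 2·N−C = 2·(15, 25/2)−(12, 19)]
2. B_y = 6  [B = 2·N−C = 2·(15, 25/2)−(12, 19)]
   so B = (18, 6)
3. M_x = 15  [2·M = A+B = (12, 9)+(18, 6)]
4. M_y = 15/2  [2·M = A+B = (12, 9)+(18, 6)]
   so M = (15, 15/2)

M = (15, 15/2)
B = (18, 6)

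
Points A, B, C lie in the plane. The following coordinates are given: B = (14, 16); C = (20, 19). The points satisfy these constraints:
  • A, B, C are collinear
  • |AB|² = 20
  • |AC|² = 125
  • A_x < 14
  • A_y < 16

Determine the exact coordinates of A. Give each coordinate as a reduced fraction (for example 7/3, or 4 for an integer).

A = (10, 14)

1. A_x = 10  [[A, B, C are collinear ⇒ -3x+6y-54=0] ∩ [|A−(14, 16)|²=20]]
2. A_y = 14  [[A, B, C are collinear ⇒ -3x+6y-54=0] ∩ [|A−(14, 16)|²=20]]
   so A = (10, 14)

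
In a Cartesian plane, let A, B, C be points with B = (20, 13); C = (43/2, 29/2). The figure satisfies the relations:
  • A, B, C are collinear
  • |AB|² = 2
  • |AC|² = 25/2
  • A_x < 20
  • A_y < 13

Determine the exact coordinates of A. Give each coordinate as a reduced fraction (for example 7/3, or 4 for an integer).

1. A_x = 19  [[A, B, C are collinear ⇒ -3/2x+3/2y+21/2=0] ∩ [|A−(20, 13)|²=2]]
2. A_y = 12  [[A, B, C are collinear ⇒ -3/2x+3/2y+21/2=0] ∩ [|A−(20, 13)|²=2]]
   so A = (19, 12)

A = (19, 12)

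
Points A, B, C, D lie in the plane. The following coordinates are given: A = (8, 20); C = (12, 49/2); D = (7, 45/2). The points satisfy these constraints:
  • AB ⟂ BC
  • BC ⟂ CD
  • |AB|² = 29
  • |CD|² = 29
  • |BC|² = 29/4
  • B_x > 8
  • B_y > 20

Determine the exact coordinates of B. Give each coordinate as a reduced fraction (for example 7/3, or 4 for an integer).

B = (13, 22)

1. B_x = 13  [[BC ⟂ CD ⇒ 5x+2y-109=0] ∩ [|B−(8, 20)|²=29]]
2. B_y = 22  [[BC ⟂ CD ⇒ 5x+2y-109=0] ∩ [|B−(8, 20)|²=29]]
   so B = (13, 22)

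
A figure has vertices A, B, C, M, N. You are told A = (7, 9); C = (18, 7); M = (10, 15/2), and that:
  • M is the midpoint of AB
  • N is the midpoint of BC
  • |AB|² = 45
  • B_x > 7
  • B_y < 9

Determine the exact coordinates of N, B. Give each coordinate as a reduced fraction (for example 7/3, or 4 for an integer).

N = (31/2, 13/2)
B = (13, 6)

1. B_x = 13  [B = 2·M−A = 2·(10, 15/2)−(7, 9)]
2. B_y = 6  [B = 2·M−A = 2·(10, 15/2)−(7, 9)]
   so B = (13, 6)
3. N_x = 31/2  [2·N = B+C = (13, 6)+(18, 7)]
4. N_y = 13/2  [2·N = B+C = (13, 6)+(18, 7)]
   so N = (31/2, 13/2)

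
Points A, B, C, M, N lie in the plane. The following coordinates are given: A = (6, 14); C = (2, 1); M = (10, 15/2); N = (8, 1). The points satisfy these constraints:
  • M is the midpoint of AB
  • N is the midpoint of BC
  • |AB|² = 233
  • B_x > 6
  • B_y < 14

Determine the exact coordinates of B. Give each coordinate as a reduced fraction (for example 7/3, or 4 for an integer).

1. B_x = 14  [B = 2·M−A = 2·(10, 15/2)−(6, 14)]
2. B_y = 1  [B = 2·M−A = 2·(10, 15/2)−(6, 14)]
   so B = (14, 1)

B = (14, 1)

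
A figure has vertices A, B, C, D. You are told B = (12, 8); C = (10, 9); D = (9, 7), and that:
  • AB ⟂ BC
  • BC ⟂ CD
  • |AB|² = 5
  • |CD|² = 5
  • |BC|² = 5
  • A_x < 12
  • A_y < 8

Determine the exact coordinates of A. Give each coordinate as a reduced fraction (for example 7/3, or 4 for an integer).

A = (11, 6)

1. A_x = 11  [[AB ⟂ BC ⇒ 2x-1y-16=0] ∩ [|A−(12, 8)|²=5]]
2. A_y = 6  [[AB ⟂ BC ⇒ 2x-1y-16=0] ∩ [|A−(12, 8)|²=5]]
   so A = (11, 6)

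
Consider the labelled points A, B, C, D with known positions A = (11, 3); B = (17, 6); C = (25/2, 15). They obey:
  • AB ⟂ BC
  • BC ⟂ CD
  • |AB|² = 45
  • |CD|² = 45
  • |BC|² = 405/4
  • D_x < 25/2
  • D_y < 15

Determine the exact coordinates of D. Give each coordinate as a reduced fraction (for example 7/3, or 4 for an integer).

1. D_x = 13/2  [[BC ⟂ CD ⇒ -9/2x+9y-315/4=0] ∩ [|D−(25/2, 15)|²=45]]
2. D_y = 12  [[BC ⟂ CD ⇒ -9/2x+9y-315/4=0] ∩ [|D−(25/2, 15)|²=45]]
   so D = (13/2, 12)

D = (13/2, 12)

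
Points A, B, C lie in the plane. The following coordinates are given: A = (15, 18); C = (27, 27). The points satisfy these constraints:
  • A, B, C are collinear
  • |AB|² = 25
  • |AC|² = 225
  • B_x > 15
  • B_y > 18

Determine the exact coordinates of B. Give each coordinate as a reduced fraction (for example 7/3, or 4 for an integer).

1. B_x = 19  [[A, B, C are collinear ⇒ 9x-12y+81=0] ∩ [|B−(15, 18)|²=25]]
2. B_y = 21  [[A, B, C are collinear ⇒ 9x-12y+81=0] ∩ [|B−(15, 18)|²=25]]
   so B = (19, 21)

B = (19, 21)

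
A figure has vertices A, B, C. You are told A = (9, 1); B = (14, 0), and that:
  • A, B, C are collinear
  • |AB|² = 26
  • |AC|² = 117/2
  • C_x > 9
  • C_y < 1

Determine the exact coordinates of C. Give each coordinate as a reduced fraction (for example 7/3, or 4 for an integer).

1. C_x = 33/2  [[A, B, C are collinear ⇒ 1x+5y-14=0] ∩ [|C−(9, 1)|²=117/2]]
2. C_y = -1/2  [[A, B, C are collinear ⇒ 1x+5y-14=0] ∩ [|C−(9, 1)|²=117/2]]
   so C = (33/2, -1/2)

C = (33/2, -1/2)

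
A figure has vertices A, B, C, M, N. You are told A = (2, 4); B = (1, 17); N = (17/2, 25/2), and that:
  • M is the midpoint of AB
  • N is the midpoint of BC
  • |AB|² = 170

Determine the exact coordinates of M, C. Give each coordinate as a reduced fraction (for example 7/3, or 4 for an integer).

1. M_x = 3/2  [2·M = A+B = (2, 4)+(1, 17)]
2. M_y = 21/2  [2·M = A+B = (2, 4)+(1, 17)]
   so M = (3/2, 21/2)
3. C_x = 16  [C = 2·N−B = 2·(17/2, 25/2)−(1, 17)]
4. C_y = 8  [C = 2·N−B = 2·(17/2, 25/2)−(1, 17)]
   so C = (16, 8)

M = (3/2, 21/2)
C = (16, 8)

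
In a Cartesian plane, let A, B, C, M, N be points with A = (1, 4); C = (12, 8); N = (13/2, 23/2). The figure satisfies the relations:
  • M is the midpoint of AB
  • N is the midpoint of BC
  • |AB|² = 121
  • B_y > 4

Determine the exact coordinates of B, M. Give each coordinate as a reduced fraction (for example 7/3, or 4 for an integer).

1. B_x = 1  [B = 2·N−C = 2·(13/2, 23/2)−(12, 8)]
2. B_y = 15  [B = 2·N−C = 2·(13/2, 23/2)−(12, 8)]
   so B = (1, 15)
3. M_x = 1  [2·M = A+B = (1, 4)+(1, 15)]
4. M_y = 19/2  [2·M = A+B = (1, 4)+(1, 15)]
   so M = (1, 19/2)

B = (1, 15)
M = (1, 19/2)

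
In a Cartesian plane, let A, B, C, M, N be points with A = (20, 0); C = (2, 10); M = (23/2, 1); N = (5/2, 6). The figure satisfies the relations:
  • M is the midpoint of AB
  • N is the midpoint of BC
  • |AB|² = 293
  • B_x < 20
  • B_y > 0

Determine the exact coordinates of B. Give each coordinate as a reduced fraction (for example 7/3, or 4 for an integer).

B = (3, 2)

1. B_x = 3  [B = 2·M−A = 2·(23/2, 1)−(20, 0)]
2. B_y = 2  [B = 2·M−A = 2·(23/2, 1)−(20, 0)]
   so B = (3, 2)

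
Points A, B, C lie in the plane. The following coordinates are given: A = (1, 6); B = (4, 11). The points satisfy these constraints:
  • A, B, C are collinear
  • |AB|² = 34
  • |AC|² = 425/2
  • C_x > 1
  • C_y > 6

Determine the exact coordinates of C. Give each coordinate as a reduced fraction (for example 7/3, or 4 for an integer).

1. C_x = 17/2  [[A, B, C are collinear ⇒ -5x+3y-13=0] ∩ [|C−(1, 6)|²=425/2]]
2. C_y = 37/2  [[A, B, C are collinear ⇒ -5x+3y-13=0] ∩ [|C−(1, 6)|²=425/2]]
   so C = (17/2, 37/2)

C = (17/2, 37/2)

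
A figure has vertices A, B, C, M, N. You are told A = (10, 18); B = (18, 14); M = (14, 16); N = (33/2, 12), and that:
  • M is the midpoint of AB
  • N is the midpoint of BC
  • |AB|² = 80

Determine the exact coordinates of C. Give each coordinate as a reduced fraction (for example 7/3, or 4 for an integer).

C = (15, 10)

1. C_x = 15  [C = 2·N−B = 2·(33/2, 12)−(18, 14)]
2. C_y = 10  [C = 2·N−B = 2·(33/2, 12)−(18, 14)]
   so C = (15, 10)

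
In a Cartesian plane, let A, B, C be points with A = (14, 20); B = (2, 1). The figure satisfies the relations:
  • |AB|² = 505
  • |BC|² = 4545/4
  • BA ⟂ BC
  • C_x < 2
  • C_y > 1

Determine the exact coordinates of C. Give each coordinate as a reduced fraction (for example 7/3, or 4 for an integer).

C = (-53/2, 19)

1. C_x = -53/2  [[BA ⟂ BC ⇒ 12x+19y-43=0] ∩ [|C−(2, 1)|²=4545/4]]
2. C_y = 19  [[BA ⟂ BC ⇒ 12x+19y-43=0] ∩ [|C−(2, 1)|²=4545/4]]
   so C = (-53/2, 19)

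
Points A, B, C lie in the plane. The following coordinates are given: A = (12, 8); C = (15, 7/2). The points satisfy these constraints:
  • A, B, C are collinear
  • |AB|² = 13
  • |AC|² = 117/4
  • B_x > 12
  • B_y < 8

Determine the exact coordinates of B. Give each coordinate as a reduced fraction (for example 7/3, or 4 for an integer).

1. B_x = 14  [[A, B, C are collinear ⇒ -9/2x-3y+78=0] ∩ [|B−(12, 8)|²=13]]
2. B_y = 5  [[A, B, C are collinear ⇒ -9/2x-3y+78=0] ∩ [|B−(12, 8)|²=13]]
   so B = (14, 5)

B = (14, 5)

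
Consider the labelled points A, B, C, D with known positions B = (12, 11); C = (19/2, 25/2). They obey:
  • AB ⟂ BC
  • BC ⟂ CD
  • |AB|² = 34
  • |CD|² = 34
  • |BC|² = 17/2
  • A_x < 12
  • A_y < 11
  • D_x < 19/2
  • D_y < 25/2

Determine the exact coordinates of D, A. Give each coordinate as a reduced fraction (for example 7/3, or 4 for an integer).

1. D_x = 13/2  [[BC ⟂ CD ⇒ -5/2x+3/2y+5=0] ∩ [|D−(19/2, 25/2)|²=34]]
2. D_y = 15/2  [[BC ⟂ CD ⇒ -5/2x+3/2y+5=0] ∩ [|D−(19/2, 25/2)|²=34]]
   so D = (13/2, 15/2)
3. A_x = 9  [[AB ⟂ BC ⇒ 5/2x-3/2y-27/2=0] ∩ [|A−(12, 11)|²=34]]
4. A_y = 6  [[AB ⟂ BC ⇒ 5/2x-3/2y-27/2=0] ∩ [|A−(12, 11)|²=34]]
   so A = (9, 6)

D = (13/2, 15/2)
A = (9, 6)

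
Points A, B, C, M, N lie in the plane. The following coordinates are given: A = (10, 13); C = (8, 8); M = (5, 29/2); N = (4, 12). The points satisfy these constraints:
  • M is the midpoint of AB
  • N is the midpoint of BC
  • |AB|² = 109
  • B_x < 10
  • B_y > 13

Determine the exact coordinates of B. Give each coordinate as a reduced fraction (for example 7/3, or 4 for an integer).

B = (0, 16)

1. B_x = 0  [B = 2·M−A = 2·(5, 29/2)−(10, 13)]
2. B_y = 16  [B = 2·M−A = 2·(5, 29/2)−(10, 13)]
   so B = (0, 16)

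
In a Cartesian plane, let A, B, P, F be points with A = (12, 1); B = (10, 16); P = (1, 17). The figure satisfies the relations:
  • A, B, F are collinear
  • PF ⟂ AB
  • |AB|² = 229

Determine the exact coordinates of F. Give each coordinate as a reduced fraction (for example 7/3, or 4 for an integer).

F = (2224/229, 4159/229)

1. F_x = 2224/229  [[A, B, F are collinear ⇒ -15x-2y+182=0] ∩ [PF ⟂ AB ⇒ -2x+15y-253=0]]
2. F_y = 4159/229  [[A, B, F are collinear ⇒ -15x-2y+182=0] ∩ [PF ⟂ AB ⇒ -2x+15y-253=0]]
   so F = (2224/229, 4159/229)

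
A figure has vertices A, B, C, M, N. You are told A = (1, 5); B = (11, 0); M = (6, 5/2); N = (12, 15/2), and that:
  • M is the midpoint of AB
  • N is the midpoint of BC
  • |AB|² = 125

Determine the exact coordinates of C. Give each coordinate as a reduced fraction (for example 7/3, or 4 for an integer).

C = (13, 15)

1. C_x = 13  [C = 2·N−B = 2·(12, 15/2)−(11, 0)]
2. C_y = 15  [C = 2·N−B = 2·(12, 15/2)−(11, 0)]
   so C = (13, 15)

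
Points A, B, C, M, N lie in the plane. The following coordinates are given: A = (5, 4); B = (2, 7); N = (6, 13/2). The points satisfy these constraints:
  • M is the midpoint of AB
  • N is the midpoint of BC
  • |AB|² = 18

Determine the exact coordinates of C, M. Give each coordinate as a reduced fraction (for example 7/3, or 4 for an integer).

1. M_x = 7/2  [2·M = A+B = (5, 4)+(2, 7)]
2. M_y = 11/2  [2·M = A+B = (5, 4)+(2, 7)]
   so M = (7/2, 11/2)
3. C_x = 10  [C = 2·N−B = 2·(6, 13/2)−(2, 7)]
4. C_y = 6  [C = 2·N−B = 2·(6, 13/2)−(2, 7)]
   so C = (10, 6)

C = (10, 6)
M = (7/2, 11/2)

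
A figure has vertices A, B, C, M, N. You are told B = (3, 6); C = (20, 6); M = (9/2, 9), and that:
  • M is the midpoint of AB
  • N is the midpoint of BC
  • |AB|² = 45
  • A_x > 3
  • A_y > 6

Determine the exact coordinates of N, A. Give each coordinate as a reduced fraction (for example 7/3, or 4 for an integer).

N = (23/2, 6)
A = (6, 12)

1. A_x = 6  [A = 2·M−B = 2·(9/2, 9)−(3, 6)]
2. A_y = 12  [A = 2·M−B = 2·(9/2, 9)−(3, 6)]
   so A = (6, 12)
3. N_x = 23/2  [2·N = B+C = (3, 6)+(20, 6)]
4. N_y = 6  [2·N = B+C = (3, 6)+(20, 6)]
   so N = (23/2, 6)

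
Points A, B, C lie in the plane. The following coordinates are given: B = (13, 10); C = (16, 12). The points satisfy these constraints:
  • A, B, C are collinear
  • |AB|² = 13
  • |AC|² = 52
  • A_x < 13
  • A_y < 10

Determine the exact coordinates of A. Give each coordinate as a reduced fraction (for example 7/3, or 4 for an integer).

1. A_x = 10  [[A, B, C are collinear ⇒ -2x+3y-4=0] ∩ [|A−(13, 10)|²=13]]
2. A_y = 8  [[A, B, C are collinear ⇒ -2x+3y-4=0] ∩ [|A−(13, 10)|²=13]]
   so A = (10, 8)

A = (10, 8)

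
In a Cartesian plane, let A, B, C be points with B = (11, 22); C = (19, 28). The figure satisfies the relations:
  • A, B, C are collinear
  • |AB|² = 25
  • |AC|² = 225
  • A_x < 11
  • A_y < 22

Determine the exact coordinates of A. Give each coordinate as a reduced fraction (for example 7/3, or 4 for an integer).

A = (7, 19)

1. A_x = 7  [[A, B, C are collinear ⇒ -6x+8y-110=0] ∩ [|A−(11, 22)|²=25]]
2. A_y = 19  [[A, B, C are collinear ⇒ -6x+8y-110=0] ∩ [|A−(11, 22)|²=25]]
   so A = (7, 19)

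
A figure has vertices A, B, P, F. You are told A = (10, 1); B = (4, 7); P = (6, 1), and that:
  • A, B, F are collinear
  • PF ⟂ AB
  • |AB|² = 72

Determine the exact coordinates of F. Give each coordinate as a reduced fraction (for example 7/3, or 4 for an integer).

F = (8, 3)

1. F_x = 8  [[A, B, F are collinear ⇒ -6x-6y+66=0] ∩ [PF ⟂ AB ⇒ -6x+6y+30=0]]
2. F_y = 3  [[A, B, F are collinear ⇒ -6x-6y+66=0] ∩ [PF ⟂ AB ⇒ -6x+6y+30=0]]
   so F = (8, 3)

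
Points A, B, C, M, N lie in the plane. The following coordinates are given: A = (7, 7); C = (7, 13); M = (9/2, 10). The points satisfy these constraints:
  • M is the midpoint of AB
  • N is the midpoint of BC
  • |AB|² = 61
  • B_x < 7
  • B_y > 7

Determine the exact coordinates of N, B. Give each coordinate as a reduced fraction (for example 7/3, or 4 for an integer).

1. B_x = 2  [B = 2·M−A = 2·(9/2, 10)−(7, 7)]
2. B_y = 13  [B = 2·M−A = 2·(9/2, 10)−(7, 7)]
   so B = (2, 13)
3. N_x = 9/2  [2·N = B+C = (2, 13)+(7, 13)]
4. N_y = 13  [2·N = B+C = (2, 13)+(7, 13)]
   so N = (9/2, 13)

N = (9/2, 13)
B = (2, 13)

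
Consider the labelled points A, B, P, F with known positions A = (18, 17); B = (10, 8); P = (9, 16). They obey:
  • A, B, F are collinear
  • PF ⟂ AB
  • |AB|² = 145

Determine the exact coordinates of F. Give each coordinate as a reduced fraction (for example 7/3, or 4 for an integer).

1. F_x = 1962/145  [[A, B, F are collinear ⇒ 9x-8y-26=0] ∩ [PF ⟂ AB ⇒ -8x-9y+216=0]]
2. F_y = 1736/145  [[A, B, F are collinear ⇒ 9x-8y-26=0] ∩ [PF ⟂ AB ⇒ -8x-9y+216=0]]
   so F = (1962/145, 1736/145)

F = (1962/145, 1736/145)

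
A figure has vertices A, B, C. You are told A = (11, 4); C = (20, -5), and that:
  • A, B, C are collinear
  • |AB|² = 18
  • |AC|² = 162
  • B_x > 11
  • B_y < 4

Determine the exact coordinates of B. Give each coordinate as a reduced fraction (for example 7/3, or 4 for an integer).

1. B_x = 14  [[A, B, C are collinear ⇒ -9x-9y+135=0] ∩ [|B−(11, 4)|²=18]]
2. B_y = 1  [[A, B, C are collinear ⇒ -9x-9y+135=0] ∩ [|B−(11, 4)|²=18]]
   so B = (14, 1)

B = (14, 1)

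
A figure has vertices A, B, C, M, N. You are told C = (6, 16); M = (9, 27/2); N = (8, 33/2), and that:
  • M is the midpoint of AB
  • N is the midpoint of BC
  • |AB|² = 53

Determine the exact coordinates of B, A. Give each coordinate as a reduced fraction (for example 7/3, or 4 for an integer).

1. B_x = 10  [B = 2·N−C = 2·(8, 33/2)−(6, 16)]
2. B_y = 17  [B = 2·N−C = 2·(8, 33/2)−(6, 16)]
   so B = (10, 17)
3. A_x = 8  [A = 2·M−B = 2·(9, 27/2)−(10, 17)]
4. A_y = 10  [A = 2·M−B = 2·(9, 27/2)−(10, 17)]
   so A = (8, 10)

B = (10, 17)
A = (8, 10)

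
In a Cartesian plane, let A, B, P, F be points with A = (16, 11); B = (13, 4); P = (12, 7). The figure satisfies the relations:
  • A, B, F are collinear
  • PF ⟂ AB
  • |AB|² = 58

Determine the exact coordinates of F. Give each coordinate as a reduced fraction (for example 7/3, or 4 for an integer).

F = (404/29, 179/29)

1. F_x = 404/29  [[A, B, F are collinear ⇒ 7x-3y-79=0] ∩ [PF ⟂ AB ⇒ -3x-7y+85=0]]
2. F_y = 179/29  [[A, B, F are collinear ⇒ 7x-3y-79=0] ∩ [PF ⟂ AB ⇒ -3x-7y+85=0]]
   so F = (404/29, 179/29)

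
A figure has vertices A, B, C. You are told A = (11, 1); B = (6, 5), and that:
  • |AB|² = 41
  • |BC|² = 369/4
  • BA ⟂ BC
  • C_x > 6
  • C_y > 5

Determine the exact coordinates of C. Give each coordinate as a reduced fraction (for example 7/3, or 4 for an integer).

C = (12, 25/2)

1. C_x = 12  [[BA ⟂ BC ⇒ 5x-4y-10=0] ∩ [|C−(6, 5)|²=369/4]]
2. C_y = 25/2  [[BA ⟂ BC ⇒ 5x-4y-10=0] ∩ [|C−(6, 5)|²=369/4]]
   so C = (12, 25/2)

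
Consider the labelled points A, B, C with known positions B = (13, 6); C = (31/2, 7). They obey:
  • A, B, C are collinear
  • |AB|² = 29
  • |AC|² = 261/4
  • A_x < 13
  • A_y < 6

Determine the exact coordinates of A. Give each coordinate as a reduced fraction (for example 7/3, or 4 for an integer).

1. A_x = 8  [[A, B, C are collinear ⇒ -1x+5/2y-2=0] ∩ [|A−(13, 6)|²=29]]
2. A_y = 4  [[A, B, C are collinear ⇒ -1x+5/2y-2=0] ∩ [|A−(13, 6)|²=29]]
   so A = (8, 4)

A = (8, 4)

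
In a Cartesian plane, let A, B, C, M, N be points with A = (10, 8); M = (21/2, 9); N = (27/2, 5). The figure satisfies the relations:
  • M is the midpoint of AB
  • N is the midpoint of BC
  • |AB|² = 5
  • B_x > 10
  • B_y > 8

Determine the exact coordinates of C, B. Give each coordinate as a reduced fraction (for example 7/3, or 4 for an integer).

C = (16, 0)
B = (11, 10)

1. B_x = 11  [B = 2·M−A = 2·(21/2, 9)−(10, 8)]
2. B_y = 10  [B = 2·M−A = 2·(21/2, 9)−(10, 8)]
   so B = (11, 10)
3. C_x = 16  [C = 2·N−B = 2·(27/2, 5)−(11, 10)]
4. C_y = 0  [C = 2·N−B = 2·(27/2, 5)−(11, 10)]
   so C = (16, 0)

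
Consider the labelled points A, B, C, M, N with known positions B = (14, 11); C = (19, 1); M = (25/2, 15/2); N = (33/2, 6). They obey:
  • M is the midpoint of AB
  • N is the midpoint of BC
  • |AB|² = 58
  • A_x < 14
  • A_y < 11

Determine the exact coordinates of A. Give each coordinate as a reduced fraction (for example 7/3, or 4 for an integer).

A = (11, 4)

1. A_x = 11  [A = 2·M−B = 2·(25/2, 15/2)−(14, 11)]
2. A_y = 4  [A = 2·M−B = 2·(25/2, 15/2)−(14, 11)]
   so A = (11, 4)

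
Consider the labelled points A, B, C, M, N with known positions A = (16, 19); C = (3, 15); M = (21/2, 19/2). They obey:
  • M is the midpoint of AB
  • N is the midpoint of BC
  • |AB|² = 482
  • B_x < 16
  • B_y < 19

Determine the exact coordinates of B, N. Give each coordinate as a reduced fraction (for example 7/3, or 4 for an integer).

B = (5, 0)
N = (4, 15/2)

1. B_x = 5  [B = 2·M−A = 2·(21/2, 19/2)−(16, 19)]
2. B_y = 0  [B = 2·M−A = 2·(21/2, 19/2)−(16, 19)]
   so B = (5, 0)
3. N_x = 4  [2·N = B+C = (5, 0)+(3, 15)]
4. N_y = 15/2  [2·N = B+C = (5, 0)+(3, 15)]
   so N = (4, 15/2)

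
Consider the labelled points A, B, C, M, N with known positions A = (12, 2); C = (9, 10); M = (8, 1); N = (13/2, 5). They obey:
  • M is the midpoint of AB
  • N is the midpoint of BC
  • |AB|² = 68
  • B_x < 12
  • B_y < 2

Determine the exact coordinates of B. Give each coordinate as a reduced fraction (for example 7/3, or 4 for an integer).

B = (4, 0)

1. B_x = 4  [B = 2·M−A = 2·(8, 1)−(12, 2)]
2. B_y = 0  [B = 2·M−A = 2·(8, 1)−(12, 2)]
   so B = (4, 0)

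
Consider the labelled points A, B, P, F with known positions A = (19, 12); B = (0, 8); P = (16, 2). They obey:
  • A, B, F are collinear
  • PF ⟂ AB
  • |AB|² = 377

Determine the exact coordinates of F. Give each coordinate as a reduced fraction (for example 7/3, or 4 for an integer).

F = (5320/377, 4136/377)

1. F_x = 5320/377  [[A, B, F are collinear ⇒ 4x-19y+152=0] ∩ [PF ⟂ AB ⇒ -19x-4y+312=0]]
2. F_y = 4136/377  [[A, B, F are collinear ⇒ 4x-19y+152=0] ∩ [PF ⟂ AB ⇒ -19x-4y+312=0]]
   so F = (5320/377, 4136/377)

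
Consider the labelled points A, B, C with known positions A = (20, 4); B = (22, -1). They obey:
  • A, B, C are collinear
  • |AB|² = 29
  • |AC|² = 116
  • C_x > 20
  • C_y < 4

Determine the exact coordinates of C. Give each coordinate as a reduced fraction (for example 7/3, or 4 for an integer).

1. C_x = 24  [[A, B, C are collinear ⇒ 5x+2y-108=0] ∩ [|C−(20, 4)|²=116]]
2. C_y = -6  [[A, B, C are collinear ⇒ 5x+2y-108=0] ∩ [|C−(20, 4)|²=116]]
   so C = (24, -6)

C = (24, -6)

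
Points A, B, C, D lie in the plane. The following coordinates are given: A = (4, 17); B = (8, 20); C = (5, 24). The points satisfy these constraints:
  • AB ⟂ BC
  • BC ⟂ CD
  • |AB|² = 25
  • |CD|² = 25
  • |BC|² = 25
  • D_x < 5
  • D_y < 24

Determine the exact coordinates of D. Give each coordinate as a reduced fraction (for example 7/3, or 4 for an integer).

D = (1, 21)

1. D_x = 1  [[BC ⟂ CD ⇒ -3x+4y-81=0] ∩ [|D−(5, 24)|²=25]]
2. D_y = 21  [[BC ⟂ CD ⇒ -3x+4y-81=0] ∩ [|D−(5, 24)|²=25]]
   so D = (1, 21)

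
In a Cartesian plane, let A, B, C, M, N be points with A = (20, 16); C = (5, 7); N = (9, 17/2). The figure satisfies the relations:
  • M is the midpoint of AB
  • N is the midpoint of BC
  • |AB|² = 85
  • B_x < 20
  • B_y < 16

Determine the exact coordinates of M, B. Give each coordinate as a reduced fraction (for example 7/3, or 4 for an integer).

1. B_x = 13  [B = 2·N−C = 2·(9, 17/2)−(5, 7)]
2. B_y = 10  [B = 2·N−C = 2·(9, 17/2)−(5, 7)]
   so B = (13, 10)
3. M_x = 33/2  [2·M = A+B = (20, 16)+(13, 10)]
4. M_y = 13  [2·M = A+B = (20, 16)+(13, 10)]
   so M = (33/2, 13)

M = (33/2, 13)
B = (13, 10)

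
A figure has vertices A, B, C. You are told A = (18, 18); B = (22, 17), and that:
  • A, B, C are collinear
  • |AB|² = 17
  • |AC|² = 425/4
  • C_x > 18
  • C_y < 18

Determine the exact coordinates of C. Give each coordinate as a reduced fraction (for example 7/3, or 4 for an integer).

1. C_x = 28  [[A, B, C are collinear ⇒ 1x+4y-90=0] ∩ [|C−(18, 18)|²=425/4]]
2. C_y = 31/2  [[A, B, C are collinear ⇒ 1x+4y-90=0] ∩ [|C−(18, 18)|²=425/4]]
   so C = (28, 31/2)

C = (28, 31/2)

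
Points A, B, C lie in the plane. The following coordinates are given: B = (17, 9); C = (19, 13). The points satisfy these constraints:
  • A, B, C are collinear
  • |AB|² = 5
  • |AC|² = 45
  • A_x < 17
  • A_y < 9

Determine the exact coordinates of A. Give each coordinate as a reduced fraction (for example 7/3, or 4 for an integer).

A = (16, 7)

1. A_x = 16  [[A, B, C are collinear ⇒ -4x+2y+50=0] ∩ [|A−(17, 9)|²=5]]
2. A_y = 7  [[A, B, C are collinear ⇒ -4x+2y+50=0] ∩ [|A−(17, 9)|²=5]]
   so A = (16, 7)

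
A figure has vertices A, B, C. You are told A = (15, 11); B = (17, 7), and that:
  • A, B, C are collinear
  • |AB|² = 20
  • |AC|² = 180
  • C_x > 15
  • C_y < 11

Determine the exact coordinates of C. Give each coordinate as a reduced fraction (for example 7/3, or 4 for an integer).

1. C_x = 21  [[A, B, C are collinear ⇒ 4x+2y-82=0] ∩ [|C−(15, 11)|²=180]]
2. C_y = -1  [[A, B, C are collinear ⇒ 4x+2y-82=0] ∩ [|C−(15, 11)|²=180]]
   so C = (21, -1)

C = (21, -1)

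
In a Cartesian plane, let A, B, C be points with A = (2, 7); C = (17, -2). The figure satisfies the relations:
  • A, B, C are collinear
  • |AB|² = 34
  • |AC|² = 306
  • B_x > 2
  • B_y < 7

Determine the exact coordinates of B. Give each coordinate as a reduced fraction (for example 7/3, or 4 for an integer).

B = (7, 4)

1. B_x = 7  [[A, B, C are collinear ⇒ -9x-15y+123=0] ∩ [|B−(2, 7)|²=34]]
2. B_y = 4  [[A, B, C are collinear ⇒ -9x-15y+123=0] ∩ [|B−(2, 7)|²=34]]
   so B = (7, 4)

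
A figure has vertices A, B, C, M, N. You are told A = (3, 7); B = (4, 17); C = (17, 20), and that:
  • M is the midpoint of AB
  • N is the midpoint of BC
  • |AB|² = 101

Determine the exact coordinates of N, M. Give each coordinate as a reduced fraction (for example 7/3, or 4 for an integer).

1. M_x = 7/2  [2·M = A+B = (3, 7)+(4, 17)]
2. M_y = 12  [2·M = A+B = (3, 7)+(4, 17)]
   so M = (7/2, 12)
3. N_x = 21/2  [2·N = B+C = (4, 17)+(17, 20)]
4. N_y = 37/2  [2·N = B+C = (4, 17)+(17, 20)]
   so N = (21/2, 37/2)

N = (21/2, 37/2)
M = (7/2, 12)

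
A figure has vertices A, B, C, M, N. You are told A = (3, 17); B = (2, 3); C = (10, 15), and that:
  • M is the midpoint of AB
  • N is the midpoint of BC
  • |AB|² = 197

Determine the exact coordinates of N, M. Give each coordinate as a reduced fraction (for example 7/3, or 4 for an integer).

1. M_x = 5/2  [2·M = A+B = (3, 17)+(2, 3)]
2. M_y = 10  [2·M = A+B = (3, 17)+(2, 3)]
   so M = (5/2, 10)
3. N_x = 6  [2·N = B+C = (2, 3)+(10, 15)]
4. N_y = 9  [2·N = B+C = (2, 3)+(10, 15)]
   so N = (6, 9)

N = (6, 9)
M = (5/2, 10)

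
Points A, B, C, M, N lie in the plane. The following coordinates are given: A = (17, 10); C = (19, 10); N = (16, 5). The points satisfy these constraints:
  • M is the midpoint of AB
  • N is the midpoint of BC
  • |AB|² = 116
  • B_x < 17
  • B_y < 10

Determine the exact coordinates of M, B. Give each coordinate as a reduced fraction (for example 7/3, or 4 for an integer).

M = (15, 5)
B = (13, 0)

1. B_x = 13  [B = 2·N−C = 2·(16, 5)−(19, 10)]
2. B_y = 0  [B = 2·N−C = 2·(16, 5)−(19, 10)]
   so B = (13, 0)
3. M_x = 15  [2·M = A+B = (17, 10)+(13, 0)]
4. M_y = 5  [2·M = A+B = (17, 10)+(13, 0)]
   so M = (15, 5)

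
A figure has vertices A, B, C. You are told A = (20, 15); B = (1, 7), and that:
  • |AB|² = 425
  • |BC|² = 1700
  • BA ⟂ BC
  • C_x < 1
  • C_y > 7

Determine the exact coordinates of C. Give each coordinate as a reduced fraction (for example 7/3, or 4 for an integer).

1. C_x = -15  [[BA ⟂ BC ⇒ 19x+8y-75=0] ∩ [|C−(1, 7)|²=1700]]
2. C_y = 45  [[BA ⟂ BC ⇒ 19x+8y-75=0] ∩ [|C−(1, 7)|²=1700]]
   so C = (-15, 45)

C = (-15, 45)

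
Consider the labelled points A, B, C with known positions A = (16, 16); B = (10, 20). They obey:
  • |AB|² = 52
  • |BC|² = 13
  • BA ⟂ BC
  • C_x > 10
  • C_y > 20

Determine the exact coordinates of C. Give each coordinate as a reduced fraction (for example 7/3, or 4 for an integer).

C = (12, 23)

1. C_x = 12  [[BA ⟂ BC ⇒ 6x-4y+20=0] ∩ [|C−(10, 20)|²=13]]
2. C_y = 23  [[BA ⟂ BC ⇒ 6x-4y+20=0] ∩ [|C−(10, 20)|²=13]]
   so C = (12, 23)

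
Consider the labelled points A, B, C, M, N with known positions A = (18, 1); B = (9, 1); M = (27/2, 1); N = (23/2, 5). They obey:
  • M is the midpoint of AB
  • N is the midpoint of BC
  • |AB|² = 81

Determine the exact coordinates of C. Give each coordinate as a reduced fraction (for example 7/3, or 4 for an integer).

C = (14, 9)

1. C_x = 14  [C = 2·N−B = 2·(23/2, 5)−(9, 1)]
2. C_y = 9  [C = 2·N−B = 2·(23/2, 5)−(9, 1)]
   so C = (14, 9)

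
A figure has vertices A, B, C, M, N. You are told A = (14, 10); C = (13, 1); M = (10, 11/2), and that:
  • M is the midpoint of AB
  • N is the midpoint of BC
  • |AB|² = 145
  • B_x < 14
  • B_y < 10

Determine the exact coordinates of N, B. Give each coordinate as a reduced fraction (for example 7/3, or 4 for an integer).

N = (19/2, 1)
B = (6, 1)

1. B_x = 6  [B = 2·M−A = 2·(10, 11/2)−(14, 10)]
2. B_y = 1  [B = 2·M−A = 2·(10, 11/2)−(14, 10)]
   so B = (6, 1)
3. N_x = 19/2  [2·N = B+C = (6, 1)+(13, 1)]
4. N_y = 1  [2·N = B+C = (6, 1)+(13, 1)]
   so N = (19/2, 1)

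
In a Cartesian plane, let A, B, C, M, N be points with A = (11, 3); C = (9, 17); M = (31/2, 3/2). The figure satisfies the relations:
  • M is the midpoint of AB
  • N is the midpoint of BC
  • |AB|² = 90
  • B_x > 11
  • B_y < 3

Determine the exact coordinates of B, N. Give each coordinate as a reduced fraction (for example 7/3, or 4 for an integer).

1. B_x = 20  [B = 2·M−A = 2·(31/2, 3/2)−(11, 3)]
2. B_y = 0  [B = 2·M−A = 2·(31/2, 3/2)−(11, 3)]
   so B = (20, 0)
3. N_x = 29/2  [2·N = B+C = (20, 0)+(9, 17)]
4. N_y = 17/2  [2·N = B+C = (20, 0)+(9, 17)]
   so N = (29/2, 17/2)

B = (20, 0)
N = (29/2, 17/2)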